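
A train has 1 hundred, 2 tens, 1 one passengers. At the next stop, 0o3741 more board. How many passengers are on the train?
Convert 1 hundred, 2 tens, 1 one (place-value notation) → 1×100 + 2×10 + 1 = 121 (decimal)
Convert 0o3741 (octal) → 3×512 + 7×64 + 4×8 + 1 = 2017 (decimal)
Compute 121 + 2017 = 2138
2138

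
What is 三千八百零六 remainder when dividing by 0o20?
Convert 三千八百零六 (Chinese numeral) → 3×1000 + 8×100 + 6 = 3806 (decimal)
Convert 0o20 (octal) → 2×8 = 16 (decimal)
Compute 3806 mod 16 = 14
14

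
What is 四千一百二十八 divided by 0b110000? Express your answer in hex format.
Convert 四千一百二十八 (Chinese numeral) → 4×1000 + 1×100 + 2×10 + 8 = 4128 (decimal)
Convert 0b110000 (binary) → 32 + 16 = 48 (decimal)
Compute 4128 ÷ 48 = 86
Convert 86 (decimal) → 86 = 5×16 + 6 → 0x56 (hexadecimal)
0x56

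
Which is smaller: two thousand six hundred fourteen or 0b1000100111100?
Convert two thousand six hundred fourteen (English words) → 2×1000 + 6×100 + 14 = 2614 (decimal)
Convert 0b1000100111100 (binary) → 4096 + 256 + 32 + 16 + 8 + 4 = 4412 (decimal)
Compare 2614 vs 4412: smaller = 2614
2614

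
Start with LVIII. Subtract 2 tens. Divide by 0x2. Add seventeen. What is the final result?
Convert LVIII (Roman numeral) → 50 + 5 + 1 + 1 + 1 = 58 (decimal)
Start: 58
Convert 2 tens (place-value notation) → 2×10 = 20 (decimal)
58 - 20 = 38
Convert 0x2 (hexadecimal) → 2 (decimal)
38 ÷ 2 = 19
Convert seventeen (English words) → 17 (decimal)
19 + 17 = 36
36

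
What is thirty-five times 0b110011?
Convert thirty-five (English words) → 35 (decimal)
Convert 0b110011 (binary) → 32 + 16 + 2 + 1 = 51 (decimal)
Compute 35 × 51 = 1785
1785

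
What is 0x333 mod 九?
Convert 0x333 (hexadecimal) → 3×256 + 3×16 + 3 = 819 (decimal)
Convert 九 (Chinese numeral) → 9 (decimal)
Compute 819 mod 9 = 0
0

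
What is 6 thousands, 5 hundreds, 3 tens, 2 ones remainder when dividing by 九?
Convert 6 thousands, 5 hundreds, 3 tens, 2 ones (place-value notation) → 6×1000 + 5×100 + 3×10 + 2 = 6532 (decimal)
Convert 九 (Chinese numeral) → 9 (decimal)
Compute 6532 mod 9 = 7
7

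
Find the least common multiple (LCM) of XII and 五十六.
Convert XII (Roman numeral) → 10 + 1 + 1 = 12 (decimal)
Convert 五十六 (Chinese numeral) → 5×10 + 6 = 56 (decimal)
Compute lcm(12, 56) = 168
168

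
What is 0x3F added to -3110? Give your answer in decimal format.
Convert 0x3F (hexadecimal) → 3×16 + 15 = 63 (decimal)
Compute 63 + -3110 = -3047
-3047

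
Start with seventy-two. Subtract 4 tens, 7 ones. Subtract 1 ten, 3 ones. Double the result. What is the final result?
Convert seventy-two (English words) → 72 (decimal)
Start: 72
Convert 4 tens, 7 ones (place-value notation) → 4×10 + 7 = 47 (decimal)
72 - 47 = 25
Convert 1 ten, 3 ones (place-value notation) → 1×10 + 3 = 13 (decimal)
25 - 13 = 12
12 × 2 = 24
24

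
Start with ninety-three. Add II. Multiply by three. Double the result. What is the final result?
Convert ninety-three (English words) → 93 (decimal)
Start: 93
Convert II (Roman numeral) → 1 + 1 = 2 (decimal)
93 + 2 = 95
Convert three (English words) → 3 (decimal)
95 × 3 = 285
285 × 2 = 570
570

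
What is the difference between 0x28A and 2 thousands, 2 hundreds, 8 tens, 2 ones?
Convert 0x28A (hexadecimal) → 2×256 + 8×16 + 10 = 650 (decimal)
Convert 2 thousands, 2 hundreds, 8 tens, 2 ones (place-value notation) → 2×1000 + 2×100 + 8×10 + 2 = 2282 (decimal)
Difference: |650 - 2282| = 1632
1632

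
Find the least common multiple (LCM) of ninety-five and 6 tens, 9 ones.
Convert ninety-five (English words) → 95 (decimal)
Convert 6 tens, 9 ones (place-value notation) → 6×10 + 9 = 69 (decimal)
Compute lcm(95, 69) = 6555
6555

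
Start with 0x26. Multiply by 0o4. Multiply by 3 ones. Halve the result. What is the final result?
Convert 0x26 (hexadecimal) → 2×16 + 6 = 38 (decimal)
Start: 38
Convert 0o4 (octal) → 4 (decimal)
38 × 4 = 152
Convert 3 ones (place-value notation) → 3 (decimal)
152 × 3 = 456
456 ÷ 2 = 228
228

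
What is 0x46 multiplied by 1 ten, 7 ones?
Convert 0x46 (hexadecimal) → 4×16 + 6 = 70 (decimal)
Convert 1 ten, 7 ones (place-value notation) → 1×10 + 7 = 17 (decimal)
Compute 70 × 17 = 1190
1190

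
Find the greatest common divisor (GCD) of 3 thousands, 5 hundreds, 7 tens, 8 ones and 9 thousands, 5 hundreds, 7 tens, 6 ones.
Convert 3 thousands, 5 hundreds, 7 tens, 8 ones (place-value notation) → 3×1000 + 5×100 + 7×10 + 8 = 3578 (decimal)
Convert 9 thousands, 5 hundreds, 7 tens, 6 ones (place-value notation) → 9×1000 + 5×100 + 7×10 + 6 = 9576 (decimal)
Compute gcd(3578, 9576) = 2
2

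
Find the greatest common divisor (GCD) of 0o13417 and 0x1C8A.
Convert 0o13417 (octal) → 1×4096 + 3×512 + 4×64 + 1×8 + 7 = 5903 (decimal)
Convert 0x1C8A (hexadecimal) → 1×4096 + 12×256 + 8×16 + 10 = 7306 (decimal)
Compute gcd(5903, 7306) = 1
1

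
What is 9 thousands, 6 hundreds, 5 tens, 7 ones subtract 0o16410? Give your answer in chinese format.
Convert 9 thousands, 6 hundreds, 5 tens, 7 ones (place-value notation) → 9×1000 + 6×100 + 5×10 + 7 = 9657 (decimal)
Convert 0o16410 (octal) → 1×4096 + 6×512 + 4×64 + 1×8 = 7432 (decimal)
Compute 9657 - 7432 = 2225
Convert 2225 (decimal) → 2225 = 2×1000 + 2×100 + 2×10 + 5 → 二千二百二十五 (Chinese numeral)
二千二百二十五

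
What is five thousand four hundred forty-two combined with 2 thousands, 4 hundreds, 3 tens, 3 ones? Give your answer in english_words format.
Convert five thousand four hundred forty-two (English words) → 5×1000 + 4×100 + 42 = 5442 (decimal)
Convert 2 thousands, 4 hundreds, 3 tens, 3 ones (place-value notation) → 2×1000 + 4×100 + 3×10 + 3 = 2433 (decimal)
Compute 5442 + 2433 = 7875
Convert 7875 (decimal) → 7875 = 7×1000 + 8×100 + 75 → seven thousand eight hundred seventy-five (English words)
seven thousand eight hundred seventy-five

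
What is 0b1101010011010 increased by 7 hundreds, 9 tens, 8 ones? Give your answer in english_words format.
Convert 0b1101010011010 (binary) → 4096 + 2048 + 512 + 128 + 16 + 8 + 2 = 6810 (decimal)
Convert 7 hundreds, 9 tens, 8 ones (place-value notation) → 7×100 + 9×10 + 8 = 798 (decimal)
Compute 6810 + 798 = 7608
Convert 7608 (decimal) → 7608 = 7×1000 + 6×100 + 8 → seven thousand six hundred eight (English words)
seven thousand six hundred eight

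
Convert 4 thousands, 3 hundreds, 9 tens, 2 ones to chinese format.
Convert 4 thousands, 3 hundreds, 9 tens, 2 ones (place-value notation) → 4×1000 + 3×100 + 9×10 + 2 = 4392 (decimal)
Convert 4392 (decimal) → 4392 = 4×1000 + 3×100 + 9×10 + 2 → 四千三百九十二 (Chinese numeral)
四千三百九十二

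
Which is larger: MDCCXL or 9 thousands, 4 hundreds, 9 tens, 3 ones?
Convert MDCCXL (Roman numeral) → 1000 + 500 + 100 + 100 + 40 = 1740 (decimal)
Convert 9 thousands, 4 hundreds, 9 tens, 3 ones (place-value notation) → 9×1000 + 4×100 + 9×10 + 3 = 9493 (decimal)
Compare 1740 vs 9493: larger = 9493
9493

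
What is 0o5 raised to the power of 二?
Convert 0o5 (octal) → 5 (decimal)
Convert 二 (Chinese numeral) → 2 (decimal)
Compute 5 ^ 2 = 25
25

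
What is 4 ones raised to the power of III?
Convert 4 ones (place-value notation) → 4 (decimal)
Convert III (Roman numeral) → 1 + 1 + 1 = 3 (decimal)
Compute 4 ^ 3 = 64
64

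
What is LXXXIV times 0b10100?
Convert LXXXIV (Roman numeral) → 50 + 10 + 10 + 10 + 4 = 84 (decimal)
Convert 0b10100 (binary) → 16 + 4 = 20 (decimal)
Compute 84 × 20 = 1680
1680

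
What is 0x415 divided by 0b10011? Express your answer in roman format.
Convert 0x415 (hexadecimal) → 4×256 + 1×16 + 5 = 1045 (decimal)
Convert 0b10011 (binary) → 16 + 2 + 1 = 19 (decimal)
Compute 1045 ÷ 19 = 55
Convert 55 (decimal) → 55 = 50 + 5 → LV (Roman numeral)
LV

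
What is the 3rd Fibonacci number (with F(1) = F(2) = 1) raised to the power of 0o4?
Convert the 3rd Fibonacci number (with F(1) = F(2) = 1) (Fibonacci index) → 1, 1, 2 → 2 (decimal)
Convert 0o4 (octal) → 4 (decimal)
Compute 2 ^ 4 = 16
16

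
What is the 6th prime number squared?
The 6th prime number = 13
Compute 13² = 13 × 13 = 169
169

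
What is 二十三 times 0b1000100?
Convert 二十三 (Chinese numeral) → 2×10 + 3 = 23 (decimal)
Convert 0b1000100 (binary) → 64 + 4 = 68 (decimal)
Compute 23 × 68 = 1564
1564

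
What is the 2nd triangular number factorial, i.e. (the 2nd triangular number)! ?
Convert the 2nd triangular number (triangular index) → 2×3/2 = 3 (decimal)
Compute 3! = 6
6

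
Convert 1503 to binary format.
Convert 1503 (decimal) → 1503 = 1024 + 256 + 128 + 64 + 16 + 8 + 4 + 2 + 1 → 0b10111011111 (binary)
0b10111011111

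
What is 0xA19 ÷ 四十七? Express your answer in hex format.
Convert 0xA19 (hexadecimal) → 10×256 + 1×16 + 9 = 2585 (decimal)
Convert 四十七 (Chinese numeral) → 4×10 + 7 = 47 (decimal)
Compute 2585 ÷ 47 = 55
Convert 55 (decimal) → 55 = 3×16 + 7 → 0x37 (hexadecimal)
0x37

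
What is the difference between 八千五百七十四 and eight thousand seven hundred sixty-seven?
Convert 八千五百七十四 (Chinese numeral) → 8×1000 + 5×100 + 7×10 + 4 = 8574 (decimal)
Convert eight thousand seven hundred sixty-seven (English words) → 8×1000 + 7×100 + 67 = 8767 (decimal)
Difference: |8574 - 8767| = 193
193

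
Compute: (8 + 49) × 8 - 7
Parentheses first: 8 + 49 = 57
Multiply: 57 × 8 = 456
Subtract: 456 - 7 = 449
449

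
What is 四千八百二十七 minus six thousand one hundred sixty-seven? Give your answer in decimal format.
Convert 四千八百二十七 (Chinese numeral) → 4×1000 + 8×100 + 2×10 + 7 = 4827 (decimal)
Convert six thousand one hundred sixty-seven (English words) → 6×1000 + 1×100 + 67 = 6167 (decimal)
Compute 4827 - 6167 = -1340
-1340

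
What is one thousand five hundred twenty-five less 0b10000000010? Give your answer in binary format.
Convert one thousand five hundred twenty-five (English words) → 1×1000 + 5×100 + 25 = 1525 (decimal)
Convert 0b10000000010 (binary) → 1024 + 2 = 1026 (decimal)
Compute 1525 - 1026 = 499
Convert 499 (decimal) → 499 = 256 + 128 + 64 + 32 + 16 + 2 + 1 → 0b111110011 (binary)
0b111110011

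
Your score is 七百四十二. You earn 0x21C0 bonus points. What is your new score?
Convert 七百四十二 (Chinese numeral) → 7×100 + 4×10 + 2 = 742 (decimal)
Convert 0x21C0 (hexadecimal) → 2×4096 + 1×256 + 12×16 = 8640 (decimal)
Compute 742 + 8640 = 9382
9382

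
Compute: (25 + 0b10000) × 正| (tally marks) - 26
Convert 0b10000 (binary) → 16 (decimal)
Convert 正| (tally marks) → 5 + 1 = 6 (decimal)
Expression in decimal: (25 + 16) × 6 - 26
Parentheses first: 25 + 16 = 41
Multiply: 41 × 6 = 246
Subtract: 246 - 26 = 220
220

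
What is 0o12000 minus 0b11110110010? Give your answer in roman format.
Convert 0o12000 (octal) → 1×4096 + 2×512 = 5120 (decimal)
Convert 0b11110110010 (binary) → 1024 + 512 + 256 + 128 + 32 + 16 + 2 = 1970 (decimal)
Compute 5120 - 1970 = 3150
Convert 3150 (decimal) → 3150 = 1000 + 1000 + 1000 + 100 + 50 → MMMCL (Roman numeral)
MMMCL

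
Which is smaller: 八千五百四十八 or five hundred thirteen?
Convert 八千五百四十八 (Chinese numeral) → 8×1000 + 5×100 + 4×10 + 8 = 8548 (decimal)
Convert five hundred thirteen (English words) → 5×100 + 13 = 513 (decimal)
Compare 8548 vs 513: smaller = 513
513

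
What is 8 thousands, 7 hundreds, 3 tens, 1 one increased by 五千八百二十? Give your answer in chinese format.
Convert 8 thousands, 7 hundreds, 3 tens, 1 one (place-value notation) → 8×1000 + 7×100 + 3×10 + 1 = 8731 (decimal)
Convert 五千八百二十 (Chinese numeral) → 5×1000 + 8×100 + 2×10 = 5820 (decimal)
Compute 8731 + 5820 = 14551
Convert 14551 (decimal) → 14551 = 1×10000 + 4×1000 + 5×100 + 5×10 + 1 → 一万四千五百五十一 (Chinese numeral)
一万四千五百五十一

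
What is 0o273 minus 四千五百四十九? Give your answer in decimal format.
Convert 0o273 (octal) → 2×64 + 7×8 + 3 = 187 (decimal)
Convert 四千五百四十九 (Chinese numeral) → 4×1000 + 5×100 + 4×10 + 9 = 4549 (decimal)
Compute 187 - 4549 = -4362
-4362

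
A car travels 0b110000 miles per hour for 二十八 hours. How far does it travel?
Convert 0b110000 (binary) → 32 + 16 = 48 (decimal)
Convert 二十八 (Chinese numeral) → 2×10 + 8 = 28 (decimal)
Compute 48 × 28 = 1344
1344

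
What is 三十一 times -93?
Convert 三十一 (Chinese numeral) → 3×10 + 1 = 31 (decimal)
Compute 31 × -93 = -2883
-2883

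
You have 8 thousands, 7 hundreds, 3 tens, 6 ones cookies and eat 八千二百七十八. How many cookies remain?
Convert 8 thousands, 7 hundreds, 3 tens, 6 ones (place-value notation) → 8×1000 + 7×100 + 3×10 + 6 = 8736 (decimal)
Convert 八千二百七十八 (Chinese numeral) → 8×1000 + 2×100 + 7×10 + 8 = 8278 (decimal)
Compute 8736 - 8278 = 458
458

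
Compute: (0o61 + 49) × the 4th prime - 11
Convert 0o61 (octal) → 6×8 + 1 = 49 (decimal)
Convert the 4th prime (prime index) → 7 (decimal)
Expression in decimal: (49 + 49) × 7 - 11
Parentheses first: 49 + 49 = 98
Multiply: 98 × 7 = 686
Subtract: 686 - 11 = 675
675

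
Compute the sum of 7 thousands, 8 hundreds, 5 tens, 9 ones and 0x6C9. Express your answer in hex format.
Convert 7 thousands, 8 hundreds, 5 tens, 9 ones (place-value notation) → 7×1000 + 8×100 + 5×10 + 9 = 7859 (decimal)
Convert 0x6C9 (hexadecimal) → 6×256 + 12×16 + 9 = 1737 (decimal)
Compute 7859 + 1737 = 9596
Convert 9596 (decimal) → 9596 = 2×4096 + 5×256 + 7×16 + 12 → 0x257C (hexadecimal)
0x257C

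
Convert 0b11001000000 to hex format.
Convert 0b11001000000 (binary) → 1024 + 512 + 64 = 1600 (decimal)
Convert 1600 (decimal) → 1600 = 6×256 + 4×16 → 0x640 (hexadecimal)
0x640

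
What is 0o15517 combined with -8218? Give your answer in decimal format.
Convert 0o15517 (octal) → 1×4096 + 5×512 + 5×64 + 1×8 + 7 = 6991 (decimal)
Compute 6991 + -8218 = -1227
-1227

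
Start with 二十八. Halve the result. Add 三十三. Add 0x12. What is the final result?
Convert 二十八 (Chinese numeral) → 2×10 + 8 = 28 (decimal)
Start: 28
28 ÷ 2 = 14
Convert 三十三 (Chinese numeral) → 3×10 + 3 = 33 (decimal)
14 + 33 = 47
Convert 0x12 (hexadecimal) → 1×16 + 2 = 18 (decimal)
47 + 18 = 65
65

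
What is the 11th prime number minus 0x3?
The 11th prime number = 31
Convert 0x3 (hexadecimal) → 3 (decimal)
Compute 31 - 3 = 28
28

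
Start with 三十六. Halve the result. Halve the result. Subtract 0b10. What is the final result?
Convert 三十六 (Chinese numeral) → 3×10 + 6 = 36 (decimal)
Start: 36
36 ÷ 2 = 18
18 ÷ 2 = 9
Convert 0b10 (binary) → 2 (decimal)
9 - 2 = 7
7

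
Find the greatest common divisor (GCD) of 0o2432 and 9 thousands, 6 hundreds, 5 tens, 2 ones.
Convert 0o2432 (octal) → 2×512 + 4×64 + 3×8 + 2 = 1306 (decimal)
Convert 9 thousands, 6 hundreds, 5 tens, 2 ones (place-value notation) → 9×1000 + 6×100 + 5×10 + 2 = 9652 (decimal)
Compute gcd(1306, 9652) = 2
2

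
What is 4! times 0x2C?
Convert 4! (factorial) → 24 (decimal)
Convert 0x2C (hexadecimal) → 2×16 + 12 = 44 (decimal)
Compute 24 × 44 = 1056
1056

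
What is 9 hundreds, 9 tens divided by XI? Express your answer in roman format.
Convert 9 hundreds, 9 tens (place-value notation) → 9×100 + 9×10 = 990 (decimal)
Convert XI (Roman numeral) → 10 + 1 = 11 (decimal)
Compute 990 ÷ 11 = 90
Convert 90 (decimal) → XC (Roman numeral)
XC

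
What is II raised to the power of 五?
Convert II (Roman numeral) → 1 + 1 = 2 (decimal)
Convert 五 (Chinese numeral) → 5 (decimal)
Compute 2 ^ 5 = 32
32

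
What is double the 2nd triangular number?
The 2nd triangular number = 2×3/2 = 3
Compute 3 × 2 = 6
6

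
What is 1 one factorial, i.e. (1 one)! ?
Convert 1 one (place-value notation) → 1 (decimal)
Compute 1! = 1
1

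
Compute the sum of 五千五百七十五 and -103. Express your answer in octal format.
Convert 五千五百七十五 (Chinese numeral) → 5×1000 + 5×100 + 7×10 + 5 = 5575 (decimal)
Compute 5575 + -103 = 5472
Convert 5472 (decimal) → 5472 = 1×4096 + 2×512 + 5×64 + 4×8 → 0o12540 (octal)
0o12540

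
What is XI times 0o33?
Convert XI (Roman numeral) → 10 + 1 = 11 (decimal)
Convert 0o33 (octal) → 3×8 + 3 = 27 (decimal)
Compute 11 × 27 = 297
297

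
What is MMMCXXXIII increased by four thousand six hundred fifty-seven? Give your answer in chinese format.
Convert MMMCXXXIII (Roman numeral) → 1000 + 1000 + 1000 + 100 + 10 + 10 + 10 + 1 + 1 + 1 = 3133 (decimal)
Convert four thousand six hundred fifty-seven (English words) → 4×1000 + 6×100 + 57 = 4657 (decimal)
Compute 3133 + 4657 = 7790
Convert 7790 (decimal) → 7790 = 7×1000 + 7×100 + 9×10 → 七千七百九十 (Chinese numeral)
七千七百九十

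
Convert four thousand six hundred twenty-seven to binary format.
Convert four thousand six hundred twenty-seven (English words) → 4×1000 + 6×100 + 27 = 4627 (decimal)
Convert 4627 (decimal) → 4627 = 4096 + 512 + 16 + 2 + 1 → 0b1001000010011 (binary)
0b1001000010011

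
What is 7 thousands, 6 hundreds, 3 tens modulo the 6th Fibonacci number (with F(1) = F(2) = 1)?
Convert 7 thousands, 6 hundreds, 3 tens (place-value notation) → 7×1000 + 6×100 + 3×10 = 7630 (decimal)
Convert the 6th Fibonacci number (with F(1) = F(2) = 1) (Fibonacci index) → 1, 1, 2, 3, 5, 8 → 8 (decimal)
Compute 7630 mod 8 = 6
6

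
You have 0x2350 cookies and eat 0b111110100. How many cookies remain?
Convert 0x2350 (hexadecimal) → 2×4096 + 3×256 + 5×16 = 9040 (decimal)
Convert 0b111110100 (binary) → 256 + 128 + 64 + 32 + 16 + 4 = 500 (decimal)
Compute 9040 - 500 = 8540
8540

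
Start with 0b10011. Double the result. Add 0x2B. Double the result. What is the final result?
Convert 0b10011 (binary) → 16 + 2 + 1 = 19 (decimal)
Start: 19
19 × 2 = 38
Convert 0x2B (hexadecimal) → 2×16 + 11 = 43 (decimal)
38 + 43 = 81
81 × 2 = 162
162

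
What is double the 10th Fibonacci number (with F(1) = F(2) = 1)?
The 10th Fibonacci number (with F(1) = F(2) = 1): 1, 1, 2, 3, 5, 8, 13, 21, 34, 55 → 55
Compute 55 × 2 = 110
110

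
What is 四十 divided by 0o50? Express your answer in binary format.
Convert 四十 (Chinese numeral) → 4×10 = 40 (decimal)
Convert 0o50 (octal) → 5×8 = 40 (decimal)
Compute 40 ÷ 40 = 1
Convert 1 (decimal) → 0b1 (binary)
0b1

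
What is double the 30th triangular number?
The 30th triangular number = 30×31/2 = 465
Compute 465 × 2 = 930
930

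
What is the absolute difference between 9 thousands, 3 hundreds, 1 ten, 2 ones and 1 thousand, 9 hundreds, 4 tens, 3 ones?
Convert 9 thousands, 3 hundreds, 1 ten, 2 ones (place-value notation) → 9×1000 + 3×100 + 1×10 + 2 = 9312 (decimal)
Convert 1 thousand, 9 hundreds, 4 tens, 3 ones (place-value notation) → 1×1000 + 9×100 + 4×10 + 3 = 1943 (decimal)
Compute |9312 - 1943| = 7369
7369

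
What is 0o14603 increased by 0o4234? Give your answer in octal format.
Convert 0o14603 (octal) → 1×4096 + 4×512 + 6×64 + 3 = 6531 (decimal)
Convert 0o4234 (octal) → 4×512 + 2×64 + 3×8 + 4 = 2204 (decimal)
Compute 6531 + 2204 = 8735
Convert 8735 (decimal) → 8735 = 2×4096 + 1×512 + 3×8 + 7 → 0o21037 (octal)
0o21037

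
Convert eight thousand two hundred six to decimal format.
Convert eight thousand two hundred six (English words) → 8×1000 + 2×100 + 6 = 8206 (decimal)
8206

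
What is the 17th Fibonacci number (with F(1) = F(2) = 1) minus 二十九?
The 17th Fibonacci number (with F(1) = F(2) = 1) = 1597
Convert 二十九 (Chinese numeral) → 2×10 + 9 = 29 (decimal)
Compute 1597 - 29 = 1568
1568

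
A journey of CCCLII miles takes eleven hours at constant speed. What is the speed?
Convert CCCLII (Roman numeral) → 100 + 100 + 100 + 50 + 1 + 1 = 352 (decimal)
Convert eleven (English words) → 11 (decimal)
Compute 352 ÷ 11 = 32
32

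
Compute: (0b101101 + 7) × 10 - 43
Convert 0b101101 (binary) → 32 + 8 + 4 + 1 = 45 (decimal)
Expression in decimal: (45 + 7) × 10 - 43
Parentheses first: 45 + 7 = 52
Multiply: 52 × 10 = 520
Subtract: 520 - 43 = 477
477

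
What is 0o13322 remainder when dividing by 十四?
Convert 0o13322 (octal) → 1×4096 + 3×512 + 3×64 + 2×8 + 2 = 5842 (decimal)
Convert 十四 (Chinese numeral) → 1×10 + 4 = 14 (decimal)
Compute 5842 mod 14 = 4
4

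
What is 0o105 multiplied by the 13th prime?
Convert 0o105 (octal) → 1×64 + 5 = 69 (decimal)
Convert the 13th prime (prime index) → 41 (decimal)
Compute 69 × 41 = 2829
2829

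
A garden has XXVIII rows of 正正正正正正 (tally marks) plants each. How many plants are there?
Convert 正正正正正正 (tally marks) → 5 + 5 + 5 + 5 + 5 + 5 = 30 (decimal)
Convert XXVIII (Roman numeral) → 10 + 10 + 5 + 1 + 1 + 1 = 28 (decimal)
Compute 30 × 28 = 840
840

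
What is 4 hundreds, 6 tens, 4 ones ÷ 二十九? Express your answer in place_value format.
Convert 4 hundreds, 6 tens, 4 ones (place-value notation) → 4×100 + 6×10 + 4 = 464 (decimal)
Convert 二十九 (Chinese numeral) → 2×10 + 9 = 29 (decimal)
Compute 464 ÷ 29 = 16
Convert 16 (decimal) → 16 = 1×10 + 6 → 1 ten, 6 ones (place-value notation)
1 ten, 6 ones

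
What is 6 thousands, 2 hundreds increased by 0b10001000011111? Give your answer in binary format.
Convert 6 thousands, 2 hundreds (place-value notation) → 6×1000 + 2×100 = 6200 (decimal)
Convert 0b10001000011111 (binary) → 8192 + 512 + 16 + 8 + 4 + 2 + 1 = 8735 (decimal)
Compute 6200 + 8735 = 14935
Convert 14935 (decimal) → 14935 = 8192 + 4096 + 2048 + 512 + 64 + 16 + 4 + 2 + 1 → 0b11101001010111 (binary)
0b11101001010111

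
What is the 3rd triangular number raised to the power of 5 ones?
Convert the 3rd triangular number (triangular index) → 3×4/2 = 6 (decimal)
Convert 5 ones (place-value notation) → 5 (decimal)
Compute 6 ^ 5 = 7776
7776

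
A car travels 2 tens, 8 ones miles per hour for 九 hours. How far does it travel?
Convert 2 tens, 8 ones (place-value notation) → 2×10 + 8 = 28 (decimal)
Convert 九 (Chinese numeral) → 9 (decimal)
Compute 28 × 9 = 252
252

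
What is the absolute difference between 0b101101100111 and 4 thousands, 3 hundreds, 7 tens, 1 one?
Convert 0b101101100111 (binary) → 2048 + 512 + 256 + 64 + 32 + 4 + 2 + 1 = 2919 (decimal)
Convert 4 thousands, 3 hundreds, 7 tens, 1 one (place-value notation) → 4×1000 + 3×100 + 7×10 + 1 = 4371 (decimal)
Compute |2919 - 4371| = 1452
1452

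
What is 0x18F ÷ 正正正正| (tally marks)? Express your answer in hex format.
Convert 0x18F (hexadecimal) → 1×256 + 8×16 + 15 = 399 (decimal)
Convert 正正正正| (tally marks) → 5 + 5 + 5 + 5 + 1 = 21 (decimal)
Compute 399 ÷ 21 = 19
Convert 19 (decimal) → 19 = 1×16 + 3 → 0x13 (hexadecimal)
0x13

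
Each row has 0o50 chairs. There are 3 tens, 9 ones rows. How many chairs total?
Convert 0o50 (octal) → 5×8 = 40 (decimal)
Convert 3 tens, 9 ones (place-value notation) → 3×10 + 9 = 39 (decimal)
Compute 40 × 39 = 1560
1560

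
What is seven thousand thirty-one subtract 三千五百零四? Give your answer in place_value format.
Convert seven thousand thirty-one (English words) → 7×1000 + 31 = 7031 (decimal)
Convert 三千五百零四 (Chinese numeral) → 3×1000 + 5×100 + 4 = 3504 (decimal)
Compute 7031 - 3504 = 3527
Convert 3527 (decimal) → 3527 = 3×1000 + 5×100 + 2×10 + 7 → 3 thousands, 5 hundreds, 2 tens, 7 ones (place-value notation)
3 thousands, 5 hundreds, 2 tens, 7 ones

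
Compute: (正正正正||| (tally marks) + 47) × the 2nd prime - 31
Convert 正正正正||| (tally marks) → 5 + 5 + 5 + 5 + 3 = 23 (decimal)
Convert the 2nd prime (prime index) → 3 (decimal)
Expression in decimal: (23 + 47) × 3 - 31
Parentheses first: 23 + 47 = 70
Multiply: 70 × 3 = 210
Subtract: 210 - 31 = 179
179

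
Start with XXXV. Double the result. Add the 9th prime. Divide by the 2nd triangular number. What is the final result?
Convert XXXV (Roman numeral) → 10 + 10 + 10 + 5 = 35 (decimal)
Start: 35
35 × 2 = 70
Convert the 9th prime (prime index) → 23 (decimal)
70 + 23 = 93
Convert the 2nd triangular number (triangular index) → 2×3/2 = 3 (decimal)
93 ÷ 3 = 31
31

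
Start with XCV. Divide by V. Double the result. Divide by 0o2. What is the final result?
Convert XCV (Roman numeral) → 90 + 5 = 95 (decimal)
Start: 95
Convert V (Roman numeral) → 5 (decimal)
95 ÷ 5 = 19
19 × 2 = 38
Convert 0o2 (octal) → 2 (decimal)
38 ÷ 2 = 19
19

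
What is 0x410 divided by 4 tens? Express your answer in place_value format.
Convert 0x410 (hexadecimal) → 4×256 + 1×16 = 1040 (decimal)
Convert 4 tens (place-value notation) → 4×10 = 40 (decimal)
Compute 1040 ÷ 40 = 26
Convert 26 (decimal) → 26 = 2×10 + 6 → 2 tens, 6 ones (place-value notation)
2 tens, 6 ones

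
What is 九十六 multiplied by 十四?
Convert 九十六 (Chinese numeral) → 9×10 + 6 = 96 (decimal)
Convert 十四 (Chinese numeral) → 1×10 + 4 = 14 (decimal)
Compute 96 × 14 = 1344
1344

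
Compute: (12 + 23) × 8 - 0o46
Convert 0o46 (octal) → 4×8 + 6 = 38 (decimal)
Expression in decimal: (12 + 23) × 8 - 38
Parentheses first: 12 + 23 = 35
Multiply: 35 × 8 = 280
Subtract: 280 - 38 = 242
242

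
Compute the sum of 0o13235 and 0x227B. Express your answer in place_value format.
Convert 0o13235 (octal) → 1×4096 + 3×512 + 2×64 + 3×8 + 5 = 5789 (decimal)
Convert 0x227B (hexadecimal) → 2×4096 + 2×256 + 7×16 + 11 = 8827 (decimal)
Compute 5789 + 8827 = 14616
Convert 14616 (decimal) → 14616 = 14×1000 + 6×100 + 1×10 + 6 → 14 thousands, 6 hundreds, 1 ten, 6 ones (place-value notation)
14 thousands, 6 hundreds, 1 ten, 6 ones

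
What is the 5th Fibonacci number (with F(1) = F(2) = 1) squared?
The 5th Fibonacci number (with F(1) = F(2) = 1): 1, 1, 2, 3, 5 → 5
Compute 5² = 5 × 5 = 25
25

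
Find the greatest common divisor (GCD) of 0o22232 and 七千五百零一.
Convert 0o22232 (octal) → 2×4096 + 2×512 + 2×64 + 3×8 + 2 = 9370 (decimal)
Convert 七千五百零一 (Chinese numeral) → 7×1000 + 5×100 + 1 = 7501 (decimal)
Compute gcd(9370, 7501) = 1
1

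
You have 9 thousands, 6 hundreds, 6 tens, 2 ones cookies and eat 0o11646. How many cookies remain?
Convert 9 thousands, 6 hundreds, 6 tens, 2 ones (place-value notation) → 9×1000 + 6×100 + 6×10 + 2 = 9662 (decimal)
Convert 0o11646 (octal) → 1×4096 + 1×512 + 6×64 + 4×8 + 6 = 5030 (decimal)
Compute 9662 - 5030 = 4632
4632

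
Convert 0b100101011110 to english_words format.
Convert 0b100101011110 (binary) → 2048 + 256 + 64 + 16 + 8 + 4 + 2 = 2398 (decimal)
Convert 2398 (decimal) → 2398 = 2×1000 + 3×100 + 98 → two thousand three hundred ninety-eight (English words)
two thousand three hundred ninety-eight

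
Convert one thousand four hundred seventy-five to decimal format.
Convert one thousand four hundred seventy-five (English words) → 1×1000 + 4×100 + 75 = 1475 (decimal)
1475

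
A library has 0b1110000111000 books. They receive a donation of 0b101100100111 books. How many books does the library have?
Convert 0b1110000111000 (binary) → 4096 + 2048 + 1024 + 32 + 16 + 8 = 7224 (decimal)
Convert 0b101100100111 (binary) → 2048 + 512 + 256 + 32 + 4 + 2 + 1 = 2855 (decimal)
Compute 7224 + 2855 = 10079
10079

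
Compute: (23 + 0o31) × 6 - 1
Convert 0o31 (octal) → 3×8 + 1 = 25 (decimal)
Expression in decimal: (23 + 25) × 6 - 1
Parentheses first: 23 + 25 = 48
Multiply: 48 × 6 = 288
Subtract: 288 - 1 = 287
287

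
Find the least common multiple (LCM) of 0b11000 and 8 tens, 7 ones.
Convert 0b11000 (binary) → 16 + 8 = 24 (decimal)
Convert 8 tens, 7 ones (place-value notation) → 8×10 + 7 = 87 (decimal)
Compute lcm(24, 87) = 696
696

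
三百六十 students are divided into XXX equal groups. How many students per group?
Convert 三百六十 (Chinese numeral) → 3×100 + 6×10 = 360 (decimal)
Convert XXX (Roman numeral) → 10 + 10 + 10 = 30 (decimal)
Compute 360 ÷ 30 = 12
12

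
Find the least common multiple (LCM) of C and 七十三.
Convert C (Roman numeral) → 100 (decimal)
Convert 七十三 (Chinese numeral) → 7×10 + 3 = 73 (decimal)
Compute lcm(100, 73) = 7300
7300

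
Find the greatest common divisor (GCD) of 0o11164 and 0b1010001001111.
Convert 0o11164 (octal) → 1×4096 + 1×512 + 1×64 + 6×8 + 4 = 4724 (decimal)
Convert 0b1010001001111 (binary) → 4096 + 1024 + 64 + 8 + 4 + 2 + 1 = 5199 (decimal)
Compute gcd(4724, 5199) = 1
1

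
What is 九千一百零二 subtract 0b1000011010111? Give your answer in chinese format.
Convert 九千一百零二 (Chinese numeral) → 9×1000 + 1×100 + 2 = 9102 (decimal)
Convert 0b1000011010111 (binary) → 4096 + 128 + 64 + 16 + 4 + 2 + 1 = 4311 (decimal)
Compute 9102 - 4311 = 4791
Convert 4791 (decimal) → 4791 = 4×1000 + 7×100 + 9×10 + 1 → 四千七百九十一 (Chinese numeral)
四千七百九十一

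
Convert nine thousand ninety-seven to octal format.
Convert nine thousand ninety-seven (English words) → 9×1000 + 97 = 9097 (decimal)
Convert 9097 (decimal) → 9097 = 2×4096 + 1×512 + 6×64 + 1×8 + 1 → 0o21611 (octal)
0o21611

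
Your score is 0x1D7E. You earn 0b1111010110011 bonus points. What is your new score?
Convert 0x1D7E (hexadecimal) → 1×4096 + 13×256 + 7×16 + 14 = 7550 (decimal)
Convert 0b1111010110011 (binary) → 4096 + 2048 + 1024 + 512 + 128 + 32 + 16 + 2 + 1 = 7859 (decimal)
Compute 7550 + 7859 = 15409
15409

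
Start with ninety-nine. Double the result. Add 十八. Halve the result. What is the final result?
Convert ninety-nine (English words) → 99 (decimal)
Start: 99
99 × 2 = 198
Convert 十八 (Chinese numeral) → 1×10 + 8 = 18 (decimal)
198 + 18 = 216
216 ÷ 2 = 108
108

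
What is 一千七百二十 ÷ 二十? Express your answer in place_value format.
Convert 一千七百二十 (Chinese numeral) → 1×1000 + 7×100 + 2×10 = 1720 (decimal)
Convert 二十 (Chinese numeral) → 2×10 = 20 (decimal)
Compute 1720 ÷ 20 = 86
Convert 86 (decimal) → 86 = 8×10 + 6 → 8 tens, 6 ones (place-value notation)
8 tens, 6 ones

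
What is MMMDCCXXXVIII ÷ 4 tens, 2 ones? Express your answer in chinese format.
Convert MMMDCCXXXVIII (Roman numeral) → 1000 + 1000 + 1000 + 500 + 100 + 100 + 10 + 10 + 10 + 5 + 1 + 1 + 1 = 3738 (decimal)
Convert 4 tens, 2 ones (place-value notation) → 4×10 + 2 = 42 (decimal)
Compute 3738 ÷ 42 = 89
Convert 89 (decimal) → 89 = 8×10 + 9 → 八十九 (Chinese numeral)
八十九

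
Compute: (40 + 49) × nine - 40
Convert nine (English words) → 9 (decimal)
Expression in decimal: (40 + 49) × 9 - 40
Parentheses first: 40 + 49 = 89
Multiply: 89 × 9 = 801
Subtract: 801 - 40 = 761
761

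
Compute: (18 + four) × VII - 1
Convert four (English words) → 4 (decimal)
Convert VII (Roman numeral) → 5 + 1 + 1 = 7 (decimal)
Expression in decimal: (18 + 4) × 7 - 1
Parentheses first: 18 + 4 = 22
Multiply: 22 × 7 = 154
Subtract: 154 - 1 = 153
153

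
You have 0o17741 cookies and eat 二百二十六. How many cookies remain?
Convert 0o17741 (octal) → 1×4096 + 7×512 + 7×64 + 4×8 + 1 = 8161 (decimal)
Convert 二百二十六 (Chinese numeral) → 2×100 + 2×10 + 6 = 226 (decimal)
Compute 8161 - 226 = 7935
7935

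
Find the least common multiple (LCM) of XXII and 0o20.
Convert XXII (Roman numeral) → 10 + 10 + 1 + 1 = 22 (decimal)
Convert 0o20 (octal) → 2×8 = 16 (decimal)
Compute lcm(22, 16) = 176
176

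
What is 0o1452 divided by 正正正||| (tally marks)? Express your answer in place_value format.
Convert 0o1452 (octal) → 1×512 + 4×64 + 5×8 + 2 = 810 (decimal)
Convert 正正正||| (tally marks) → 5 + 5 + 5 + 3 = 18 (decimal)
Compute 810 ÷ 18 = 45
Convert 45 (decimal) → 45 = 4×10 + 5 → 4 tens, 5 ones (place-value notation)
4 tens, 5 ones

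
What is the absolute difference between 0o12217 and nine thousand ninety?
Convert 0o12217 (octal) → 1×4096 + 2×512 + 2×64 + 1×8 + 7 = 5263 (decimal)
Convert nine thousand ninety (English words) → 9×1000 + 90 = 9090 (decimal)
Compute |5263 - 9090| = 3827
3827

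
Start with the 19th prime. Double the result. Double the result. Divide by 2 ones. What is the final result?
Convert the 19th prime (prime index) → 67 (decimal)
Start: 67
67 × 2 = 134
134 × 2 = 268
Convert 2 ones (place-value notation) → 2 (decimal)
268 ÷ 2 = 134
134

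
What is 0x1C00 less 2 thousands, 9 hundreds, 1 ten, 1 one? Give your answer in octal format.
Convert 0x1C00 (hexadecimal) → 1×4096 + 12×256 = 7168 (decimal)
Convert 2 thousands, 9 hundreds, 1 ten, 1 one (place-value notation) → 2×1000 + 9×100 + 1×10 + 1 = 2911 (decimal)
Compute 7168 - 2911 = 4257
Convert 4257 (decimal) → 4257 = 1×4096 + 2×64 + 4×8 + 1 → 0o10241 (octal)
0o10241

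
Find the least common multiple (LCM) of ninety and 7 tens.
Convert ninety (English words) → 90 (decimal)
Convert 7 tens (place-value notation) → 7×10 = 70 (decimal)
Compute lcm(90, 70) = 630
630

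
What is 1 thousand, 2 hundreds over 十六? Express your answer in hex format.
Convert 1 thousand, 2 hundreds (place-value notation) → 1×1000 + 2×100 = 1200 (decimal)
Convert 十六 (Chinese numeral) → 1×10 + 6 = 16 (decimal)
Compute 1200 ÷ 16 = 75
Convert 75 (decimal) → 75 = 4×16 + 11 → 0x4B (hexadecimal)
0x4B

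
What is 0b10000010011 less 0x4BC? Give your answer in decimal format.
Convert 0b10000010011 (binary) → 1024 + 16 + 2 + 1 = 1043 (decimal)
Convert 0x4BC (hexadecimal) → 4×256 + 11×16 + 12 = 1212 (decimal)
Compute 1043 - 1212 = -169
-169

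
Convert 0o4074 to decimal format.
Convert 0o4074 (octal) → 4×512 + 7×8 + 4 = 2108 (decimal)
2108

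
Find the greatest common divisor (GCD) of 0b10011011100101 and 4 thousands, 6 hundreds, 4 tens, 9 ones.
Convert 0b10011011100101 (binary) → 8192 + 1024 + 512 + 128 + 64 + 32 + 4 + 1 = 9957 (decimal)
Convert 4 thousands, 6 hundreds, 4 tens, 9 ones (place-value notation) → 4×1000 + 6×100 + 4×10 + 9 = 4649 (decimal)
Compute gcd(9957, 4649) = 1
1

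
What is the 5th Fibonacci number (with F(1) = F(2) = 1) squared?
The 5th Fibonacci number (with F(1) = F(2) = 1): 1, 1, 2, 3, 5 → 5
Compute 5² = 5 × 5 = 25
25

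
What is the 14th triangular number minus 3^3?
The 14th triangular number = 14×15/2 = 105
Convert 3^3 (power) → 27 (decimal)
Compute 105 - 27 = 78
78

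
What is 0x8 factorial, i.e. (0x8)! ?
Convert 0x8 (hexadecimal) → 8 (decimal)
Compute 8! = 40320
40320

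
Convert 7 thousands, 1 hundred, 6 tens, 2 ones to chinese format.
Convert 7 thousands, 1 hundred, 6 tens, 2 ones (place-value notation) → 7×1000 + 1×100 + 6×10 + 2 = 7162 (decimal)
Convert 7162 (decimal) → 7162 = 7×1000 + 1×100 + 6×10 + 2 → 七千一百六十二 (Chinese numeral)
七千一百六十二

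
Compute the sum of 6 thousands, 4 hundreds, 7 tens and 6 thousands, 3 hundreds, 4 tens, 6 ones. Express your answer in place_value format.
Convert 6 thousands, 4 hundreds, 7 tens (place-value notation) → 6×1000 + 4×100 + 7×10 = 6470 (decimal)
Convert 6 thousands, 3 hundreds, 4 tens, 6 ones (place-value notation) → 6×1000 + 3×100 + 4×10 + 6 = 6346 (decimal)
Compute 6470 + 6346 = 12816
Convert 12816 (decimal) → 12816 = 12×1000 + 8×100 + 1×10 + 6 → 12 thousands, 8 hundreds, 1 ten, 6 ones (place-value notation)
12 thousands, 8 hundreds, 1 ten, 6 ones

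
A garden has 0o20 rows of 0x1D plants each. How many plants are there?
Convert 0x1D (hexadecimal) → 1×16 + 13 = 29 (decimal)
Convert 0o20 (octal) → 2×8 = 16 (decimal)
Compute 29 × 16 = 464
464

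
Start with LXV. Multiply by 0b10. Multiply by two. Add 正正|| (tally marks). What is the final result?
Convert LXV (Roman numeral) → 50 + 10 + 5 = 65 (decimal)
Start: 65
Convert 0b10 (binary) → 2 (decimal)
65 × 2 = 130
Convert two (English words) → 2 (decimal)
130 × 2 = 260
Convert 正正|| (tally marks) → 5 + 5 + 2 = 12 (decimal)
260 + 12 = 272
272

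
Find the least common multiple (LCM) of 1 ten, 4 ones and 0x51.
Convert 1 ten, 4 ones (place-value notation) → 1×10 + 4 = 14 (decimal)
Convert 0x51 (hexadecimal) → 5×16 + 1 = 81 (decimal)
Compute lcm(14, 81) = 1134
1134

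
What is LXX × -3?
Convert LXX (Roman numeral) → 50 + 10 + 10 = 70 (decimal)
Compute 70 × -3 = -210
-210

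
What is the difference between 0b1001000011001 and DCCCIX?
Convert 0b1001000011001 (binary) → 4096 + 512 + 16 + 8 + 1 = 4633 (decimal)
Convert DCCCIX (Roman numeral) → 500 + 100 + 100 + 100 + 9 = 809 (decimal)
Difference: |4633 - 809| = 3824
3824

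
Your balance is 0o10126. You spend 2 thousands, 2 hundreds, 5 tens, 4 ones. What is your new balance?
Convert 0o10126 (octal) → 1×4096 + 1×64 + 2×8 + 6 = 4182 (decimal)
Convert 2 thousands, 2 hundreds, 5 tens, 4 ones (place-value notation) → 2×1000 + 2×100 + 5×10 + 4 = 2254 (decimal)
Compute 4182 - 2254 = 1928
1928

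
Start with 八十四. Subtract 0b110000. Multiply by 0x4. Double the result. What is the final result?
Convert 八十四 (Chinese numeral) → 8×10 + 4 = 84 (decimal)
Start: 84
Convert 0b110000 (binary) → 32 + 16 = 48 (decimal)
84 - 48 = 36
Convert 0x4 (hexadecimal) → 4 (decimal)
36 × 4 = 144
144 × 2 = 288
288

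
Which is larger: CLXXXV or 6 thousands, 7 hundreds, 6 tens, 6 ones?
Convert CLXXXV (Roman numeral) → 100 + 50 + 10 + 10 + 10 + 5 = 185 (decimal)
Convert 6 thousands, 7 hundreds, 6 tens, 6 ones (place-value notation) → 6×1000 + 7×100 + 6×10 + 6 = 6766 (decimal)
Compare 185 vs 6766: larger = 6766
6766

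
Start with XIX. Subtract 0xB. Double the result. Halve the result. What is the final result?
Convert XIX (Roman numeral) → 10 + 9 = 19 (decimal)
Start: 19
Convert 0xB (hexadecimal) → 11 (decimal)
19 - 11 = 8
8 × 2 = 16
16 ÷ 2 = 8
8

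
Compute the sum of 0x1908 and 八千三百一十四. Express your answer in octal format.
Convert 0x1908 (hexadecimal) → 1×4096 + 9×256 + 8 = 6408 (decimal)
Convert 八千三百一十四 (Chinese numeral) → 8×1000 + 3×100 + 1×10 + 4 = 8314 (decimal)
Compute 6408 + 8314 = 14722
Convert 14722 (decimal) → 14722 = 3×4096 + 4×512 + 6×64 + 2 → 0o34602 (octal)
0o34602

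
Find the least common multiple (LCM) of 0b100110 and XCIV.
Convert 0b100110 (binary) → 32 + 4 + 2 = 38 (decimal)
Convert XCIV (Roman numeral) → 90 + 4 = 94 (decimal)
Compute lcm(38, 94) = 1786
1786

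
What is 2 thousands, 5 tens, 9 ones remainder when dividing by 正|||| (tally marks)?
Convert 2 thousands, 5 tens, 9 ones (place-value notation) → 2×1000 + 5×10 + 9 = 2059 (decimal)
Convert 正|||| (tally marks) → 5 + 4 = 9 (decimal)
Compute 2059 mod 9 = 7
7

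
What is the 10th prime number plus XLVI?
The 10th prime number = 29
Convert XLVI (Roman numeral) → 40 + 5 + 1 = 46 (decimal)
Compute 29 + 46 = 75
75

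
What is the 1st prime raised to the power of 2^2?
Convert the 1st prime (prime index) → 2 (decimal)
Convert 2^2 (power) → 4 (decimal)
Compute 2 ^ 4 = 16
16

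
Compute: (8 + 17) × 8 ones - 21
Convert 8 ones (place-value notation) → 8 (decimal)
Expression in decimal: (8 + 17) × 8 - 21
Parentheses first: 8 + 17 = 25
Multiply: 25 × 8 = 200
Subtract: 200 - 21 = 179
179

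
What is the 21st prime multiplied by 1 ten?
Convert the 21st prime (prime index) → 73 (decimal)
Convert 1 ten (place-value notation) → 1×10 = 10 (decimal)
Compute 73 × 10 = 730
730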